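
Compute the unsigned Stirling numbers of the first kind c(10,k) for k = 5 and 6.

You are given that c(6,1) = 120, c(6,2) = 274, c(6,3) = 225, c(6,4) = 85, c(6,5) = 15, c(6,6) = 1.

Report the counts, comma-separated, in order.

269325, 63273

i=7: T(7,2)=120+6·274=1764 | T(7,3)=274+6·225=1624 | T(7,4)=225+6·85=735 | T(7,5)=85+6·15=175 | T(7,6)=15+6·1=21
i=8: T(8,3)=1764+7·1624=13132 | T(8,4)=1624+7·735=6769 | T(8,5)=735+7·175=1960 | T(8,6)=175+7·21=322
i=9: T(9,4)=13132+8·6769=67284 | T(9,5)=6769+8·1960=22449 | T(9,6)=1960+8·322=4536
i=10: T(10,5)=67284+9·22449=269325 | T(10,6)=22449+9·4536=63273
Read c(10,5) = 269325, c(10,6) = 63273.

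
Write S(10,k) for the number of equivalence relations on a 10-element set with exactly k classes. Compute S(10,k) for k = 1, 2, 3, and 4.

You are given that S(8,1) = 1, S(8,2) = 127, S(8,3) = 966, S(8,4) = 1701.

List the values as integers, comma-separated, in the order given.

row 9: T[9][1]=1·1+0=1  T[9][2]=2·127+1=255  T[9][3]=3·966+127=3025  T[9][4]=4·1701+966=7770
row 10: T[10][1]=1·1+0=1  T[10][2]=2·255+1=511  T[10][3]=3·3025+255=9330  T[10][4]=4·7770+3025=34105
Read S(10,1) = 1, S(10,2) = 511, S(10,3) = 9330, S(10,4) = 34105.

1, 511, 9330, 34105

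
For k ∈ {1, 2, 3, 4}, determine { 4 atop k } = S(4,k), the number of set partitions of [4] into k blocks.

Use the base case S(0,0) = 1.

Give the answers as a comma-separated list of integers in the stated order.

1, 7, 6, 1

@1  (1,1):0·1+1→1
@2  (2,1):1·1+0→1, (2,2):0·2+1→1
@3  (3,1):1·1+0→1, (3,2):1·2+1→3, (3,3):0·3+1→1
@4  (4,1):1·1+0→1, (4,2):3·2+1→7, (4,3):1·3+3→6, (4,4):0·4+1→1
Read S(4,1) = 1, S(4,2) = 7, S(4,3) = 6, S(4,4) = 1.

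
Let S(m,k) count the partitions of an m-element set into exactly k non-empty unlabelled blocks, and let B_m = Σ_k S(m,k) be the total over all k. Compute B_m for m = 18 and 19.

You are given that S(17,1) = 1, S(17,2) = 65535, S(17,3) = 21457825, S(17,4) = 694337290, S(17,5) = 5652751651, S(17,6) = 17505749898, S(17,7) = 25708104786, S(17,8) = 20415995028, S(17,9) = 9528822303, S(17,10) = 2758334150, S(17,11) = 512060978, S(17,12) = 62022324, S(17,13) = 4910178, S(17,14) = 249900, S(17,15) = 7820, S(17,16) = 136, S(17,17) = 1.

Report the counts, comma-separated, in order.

i=18: T(18,1)=0+1·1=1 | T(18,2)=1+2·65535=131071 | T(18,3)=65535+3·21457825=64439010 | T(18,4)=21457825+4·694337290=2798806985 | T(18,5)=694337290+5·5652751651=28958095545 | T(18,6)=5652751651+6·17505749898=110687251039 | T(18,7)=17505749898+7·25708104786=197462483400 | T(18,8)=25708104786+8·20415995028=189036065010 | T(18,9)=20415995028+9·9528822303=106175395755 | T(18,10)=9528822303+10·2758334150=37112163803 | T(18,11)=2758334150+11·512060978=8391004908 | T(18,12)=512060978+12·62022324=1256328866 | T(18,13)=62022324+13·4910178=125854638 | T(18,14)=4910178+14·249900=8408778 | T(18,15)=249900+15·7820=367200 | T(18,16)=7820+16·136=9996 | T(18,17)=136+17·1=153 | T(18,18)=1+18·0=1
i=19: T(19,1)=0+1·1=1 | T(19,2)=1+2·131071=262143 | T(19,3)=131071+3·64439010=193448101 | T(19,4)=64439010+4·2798806985=11259666950 | T(19,5)=2798806985+5·28958095545=147589284710 | T(19,6)=28958095545+6·110687251039=693081601779 | T(19,7)=110687251039+7·197462483400=1492924634839 | T(19,8)=197462483400+8·189036065010=1709751003480 | T(19,9)=189036065010+9·106175395755=1144614626805 | T(19,10)=106175395755+10·37112163803=477297033785 | T(19,11)=37112163803+11·8391004908=129413217791 | T(19,12)=8391004908+12·1256328866=23466951300 | T(19,13)=1256328866+13·125854638=2892439160 | T(19,14)=125854638+14·8408778=243577530 | T(19,15)=8408778+15·367200=13916778 | T(19,16)=367200+16·9996=527136 | T(19,17)=9996+17·153=12597 | T(19,18)=153+18·1=171 | T(19,19)=1+19·0=1
B_18 = ΣS(18,k) = 1+131071+64439010+2798806985+28958095545+110687251039+197462483400+189036065010+106175395755+37112163803+8391004908+1256328866+125854638+8408778+367200+9996+153+1 = 682076806159
B_19 = ΣS(19,k) = 1+262143+193448101+11259666950+147589284710+693081601779+1492924634839+1709751003480+1144614626805+477297033785+129413217791+23466951300+2892439160+243577530+13916778+527136+12597+171+1 = 5832742205057

682076806159, 5832742205057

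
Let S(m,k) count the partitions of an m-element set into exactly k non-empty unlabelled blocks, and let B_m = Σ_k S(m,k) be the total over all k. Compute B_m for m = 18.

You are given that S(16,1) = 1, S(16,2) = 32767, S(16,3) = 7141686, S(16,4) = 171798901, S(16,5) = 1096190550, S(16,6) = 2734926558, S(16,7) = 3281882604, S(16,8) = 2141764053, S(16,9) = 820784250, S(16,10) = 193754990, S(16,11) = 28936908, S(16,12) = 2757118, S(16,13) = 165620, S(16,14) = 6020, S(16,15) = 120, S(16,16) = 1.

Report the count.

682076806159

@17  (17,1):1·1+0→1, (17,2):32767·2+1→65535, (17,3):7141686·3+32767→21457825, (17,4):171798901·4+7141686→694337290, (17,5):1096190550·5+171798901→5652751651, (17,6):2734926558·6+1096190550→17505749898, (17,7):3281882604·7+2734926558→25708104786, (17,8):2141764053·8+3281882604→20415995028, (17,9):820784250·9+2141764053→9528822303, (17,10):193754990·10+820784250→2758334150, (17,11):28936908·11+193754990→512060978, (17,12):2757118·12+28936908→62022324, (17,13):165620·13+2757118→4910178, (17,14):6020·14+165620→249900, (17,15):120·15+6020→7820, (17,16):1·16+120→136, (17,17):0·17+1→1
@18  (18,1):1·1+0→1, (18,2):65535·2+1→131071, (18,3):21457825·3+65535→64439010, (18,4):694337290·4+21457825→2798806985, (18,5):5652751651·5+694337290→28958095545, (18,6):17505749898·6+5652751651→110687251039, (18,7):25708104786·7+17505749898→197462483400, (18,8):20415995028·8+25708104786→189036065010, (18,9):9528822303·9+20415995028→106175395755, (18,10):2758334150·10+9528822303→37112163803, (18,11):512060978·11+2758334150→8391004908, (18,12):62022324·12+512060978→1256328866, (18,13):4910178·13+62022324→125854638, (18,14):249900·14+4910178→8408778, (18,15):7820·15+249900→367200, (18,16):136·16+7820→9996, (18,17):1·17+136→153, (18,18):0·18+1→1
B_18 = ΣS(18,k) = 1+131071+64439010+2798806985+28958095545+110687251039+197462483400+189036065010+106175395755+37112163803+8391004908+1256328866+125854638+8408778+367200+9996+153+1 = 682076806159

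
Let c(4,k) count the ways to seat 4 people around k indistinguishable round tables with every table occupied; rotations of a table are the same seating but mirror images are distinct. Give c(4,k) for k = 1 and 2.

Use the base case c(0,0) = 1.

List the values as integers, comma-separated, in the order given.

r1: T_1,1=0×0+1=1
r2: T_2,1=1×1+0=1; T_2,2=1×0+1=1
r3: T_3,1=2×1+0=2; T_3,2=2×1+1=3
r4: T_4,1=3×2+0=6; T_4,2=3×3+2=11
Read c(4,1) = 6, c(4,2) = 11.

6, 11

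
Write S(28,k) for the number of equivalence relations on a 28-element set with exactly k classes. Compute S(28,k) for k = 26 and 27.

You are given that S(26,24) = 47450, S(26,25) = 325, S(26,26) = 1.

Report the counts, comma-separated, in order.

r27: T_27,25=25×325+47450=55575; T_27,26=26×1+325=351; T_27,27=27×0+1=1
r28: T_28,26=26×351+55575=64701; T_28,27=27×1+351=378
Read S(28,26) = 64701, S(28,27) = 378.

64701, 378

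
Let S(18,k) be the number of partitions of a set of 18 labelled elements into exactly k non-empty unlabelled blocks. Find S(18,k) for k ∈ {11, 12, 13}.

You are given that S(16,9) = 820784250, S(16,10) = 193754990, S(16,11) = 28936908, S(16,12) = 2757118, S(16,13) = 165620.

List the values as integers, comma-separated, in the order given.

i=17: T(17,10)=820784250+10·193754990=2758334150 | T(17,11)=193754990+11·28936908=512060978 | T(17,12)=28936908+12·2757118=62022324 | T(17,13)=2757118+13·165620=4910178
i=18: T(18,11)=2758334150+11·512060978=8391004908 | T(18,12)=512060978+12·62022324=1256328866 | T(18,13)=62022324+13·4910178=125854638
Read S(18,11) = 8391004908, S(18,12) = 1256328866, S(18,13) = 125854638.

8391004908, 1256328866, 125854638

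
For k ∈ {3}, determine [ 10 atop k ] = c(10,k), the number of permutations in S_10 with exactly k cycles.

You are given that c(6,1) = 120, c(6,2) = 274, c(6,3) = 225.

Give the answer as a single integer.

r7: T_7,1=6×120+0=720; T_7,2=6×274+120=1764; T_7,3=6×225+274=1624
r8: T_8,1=7×720+0=5040; T_8,2=7×1764+720=13068; T_8,3=7×1624+1764=13132
r9: T_9,2=8×13068+5040=109584; T_9,3=8×13132+13068=118124
r10: T_10,3=9×118124+109584=1172700
Read c(10,3) = 1172700.

1172700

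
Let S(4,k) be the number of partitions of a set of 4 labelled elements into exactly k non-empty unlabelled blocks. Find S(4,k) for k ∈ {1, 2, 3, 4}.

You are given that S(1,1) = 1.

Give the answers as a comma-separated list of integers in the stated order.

1, 7, 6, 1

row 2: T[2][1]=1·1+0=1  T[2][2]=2·0+1=1
row 3: T[3][1]=1·1+0=1  T[3][2]=2·1+1=3  T[3][3]=3·0+1=1
row 4: T[4][1]=1·1+0=1  T[4][2]=2·3+1=7  T[4][3]=3·1+3=6  T[4][4]=4·0+1=1
Read S(4,1) = 1, S(4,2) = 7, S(4,3) = 6, S(4,4) = 1.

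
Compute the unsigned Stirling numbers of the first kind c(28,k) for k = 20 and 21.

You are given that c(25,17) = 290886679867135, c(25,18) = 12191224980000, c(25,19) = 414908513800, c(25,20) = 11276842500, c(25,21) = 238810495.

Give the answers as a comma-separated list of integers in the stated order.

2280730371654735, 71603372991150

@26  (26,18):12191224980000·25+290886679867135→595667304367135, (26,19):414908513800·25+12191224980000→22563937825000, (26,20):11276842500·25+414908513800→696829576300, (26,21):238810495·25+11276842500→17247104875
@27  (27,19):22563937825000·26+595667304367135→1182329687817135, (27,20):696829576300·26+22563937825000→40681506808800, (27,21):17247104875·26+696829576300→1145254303050
@28  (28,20):40681506808800·27+1182329687817135→2280730371654735, (28,21):1145254303050·27+40681506808800→71603372991150
Read c(28,20) = 2280730371654735, c(28,21) = 71603372991150.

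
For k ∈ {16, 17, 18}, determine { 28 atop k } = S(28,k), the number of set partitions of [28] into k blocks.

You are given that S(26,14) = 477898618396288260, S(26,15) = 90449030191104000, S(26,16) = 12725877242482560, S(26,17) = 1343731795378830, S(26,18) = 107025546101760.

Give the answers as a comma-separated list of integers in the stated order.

@27  (27,15):90449030191104000·15+477898618396288260→1834634071262848260, (27,16):12725877242482560·16+90449030191104000→294063066070824960, (27,17):1343731795378830·17+12725877242482560→35569317763922670, (27,18):107025546101760·18+1343731795378830→3270191625210510
@28  (28,16):294063066070824960·16+1834634071262848260→6539643128396047620, (28,17):35569317763922670·17+294063066070824960→898741468057510350, (28,18):3270191625210510·18+35569317763922670→94432767017711850
Read S(28,16) = 6539643128396047620, S(28,17) = 898741468057510350, S(28,18) = 94432767017711850.

6539643128396047620, 898741468057510350, 94432767017711850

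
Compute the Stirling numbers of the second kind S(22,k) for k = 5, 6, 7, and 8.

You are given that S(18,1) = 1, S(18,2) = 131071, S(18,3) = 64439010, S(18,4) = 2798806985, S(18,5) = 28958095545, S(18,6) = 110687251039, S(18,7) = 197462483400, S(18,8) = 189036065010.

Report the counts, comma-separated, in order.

@19  (19,2):131071·2+1→262143, (19,3):64439010·3+131071→193448101, (19,4):2798806985·4+64439010→11259666950, (19,5):28958095545·5+2798806985→147589284710, (19,6):110687251039·6+28958095545→693081601779, (19,7):197462483400·7+110687251039→1492924634839, (19,8):189036065010·8+197462483400→1709751003480
@20  (20,3):193448101·3+262143→580606446, (20,4):11259666950·4+193448101→45232115901, (20,5):147589284710·5+11259666950→749206090500, (20,6):693081601779·6+147589284710→4306078895384, (20,7):1492924634839·7+693081601779→11143554045652, (20,8):1709751003480·8+1492924634839→15170932662679
@21  (21,4):45232115901·4+580606446→181509070050, (21,5):749206090500·5+45232115901→3791262568401, (21,6):4306078895384·6+749206090500→26585679462804, (21,7):11143554045652·7+4306078895384→82310957214948, (21,8):15170932662679·8+11143554045652→132511015347084
@22  (22,5):3791262568401·5+181509070050→19137821912055, (22,6):26585679462804·6+3791262568401→163305339345225, (22,7):82310957214948·7+26585679462804→602762379967440, (22,8):132511015347084·8+82310957214948→1142399079991620
Read S(22,5) = 19137821912055, S(22,6) = 163305339345225, S(22,7) = 602762379967440, S(22,8) = 1142399079991620.

19137821912055, 163305339345225, 602762379967440, 1142399079991620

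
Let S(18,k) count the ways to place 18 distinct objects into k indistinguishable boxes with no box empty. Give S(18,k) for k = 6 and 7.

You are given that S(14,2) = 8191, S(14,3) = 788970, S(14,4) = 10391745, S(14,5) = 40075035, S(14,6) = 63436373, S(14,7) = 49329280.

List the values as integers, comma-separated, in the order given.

row 15: T[15][3]=3·788970+8191=2375101  T[15][4]=4·10391745+788970=42355950  T[15][5]=5·40075035+10391745=210766920  T[15][6]=6·63436373+40075035=420693273  T[15][7]=7·49329280+63436373=408741333
row 16: T[16][4]=4·42355950+2375101=171798901  T[16][5]=5·210766920+42355950=1096190550  T[16][6]=6·420693273+210766920=2734926558  T[16][7]=7·408741333+420693273=3281882604
row 17: T[17][5]=5·1096190550+171798901=5652751651  T[17][6]=6·2734926558+1096190550=17505749898  T[17][7]=7·3281882604+2734926558=25708104786
row 18: T[18][6]=6·17505749898+5652751651=110687251039  T[18][7]=7·25708104786+17505749898=197462483400
Read S(18,6) = 110687251039, S(18,7) = 197462483400.

110687251039, 197462483400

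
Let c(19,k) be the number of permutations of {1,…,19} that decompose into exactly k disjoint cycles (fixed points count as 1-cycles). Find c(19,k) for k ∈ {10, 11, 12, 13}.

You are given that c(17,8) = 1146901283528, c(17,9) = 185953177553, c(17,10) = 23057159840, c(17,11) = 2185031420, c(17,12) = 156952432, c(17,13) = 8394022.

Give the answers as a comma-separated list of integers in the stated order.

@18  (18,9):185953177553·17+1146901283528→4308105301929, (18,10):23057159840·17+185953177553→577924894833, (18,11):2185031420·17+23057159840→60202693980, (18,12):156952432·17+2185031420→4853222764, (18,13):8394022·17+156952432→299650806
@19  (19,10):577924894833·18+4308105301929→14710753408923, (19,11):60202693980·18+577924894833→1661573386473, (19,12):4853222764·18+60202693980→147560703732, (19,13):299650806·18+4853222764→10246937272
Read c(19,10) = 14710753408923, c(19,11) = 1661573386473, c(19,12) = 147560703732, c(19,13) = 10246937272.

14710753408923, 1661573386473, 147560703732, 10246937272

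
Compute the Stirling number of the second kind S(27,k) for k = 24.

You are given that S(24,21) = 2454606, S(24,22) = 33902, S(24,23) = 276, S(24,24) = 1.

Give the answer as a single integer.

5265000

[25] T[25,22]:22*33902+2454606=3200450 · T[25,23]:23*276+33902=40250 · T[25,24]:24*1+276=300
[26] T[26,23]:23*40250+3200450=4126200 · T[26,24]:24*300+40250=47450
[27] T[27,24]:24*47450+4126200=5265000
Read S(27,24) = 5265000.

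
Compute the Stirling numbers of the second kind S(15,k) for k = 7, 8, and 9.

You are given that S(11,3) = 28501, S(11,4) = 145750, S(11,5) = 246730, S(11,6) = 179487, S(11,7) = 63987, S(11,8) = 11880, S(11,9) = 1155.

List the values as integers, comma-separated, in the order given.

r12: T_12,4=4×145750+28501=611501; T_12,5=5×246730+145750=1379400; T_12,6=6×179487+246730=1323652; T_12,7=7×63987+179487=627396; T_12,8=8×11880+63987=159027; T_12,9=9×1155+11880=22275
r13: T_13,5=5×1379400+611501=7508501; T_13,6=6×1323652+1379400=9321312; T_13,7=7×627396+1323652=5715424; T_13,8=8×159027+627396=1899612; T_13,9=9×22275+159027=359502
r14: T_14,6=6×9321312+7508501=63436373; T_14,7=7×5715424+9321312=49329280; T_14,8=8×1899612+5715424=20912320; T_14,9=9×359502+1899612=5135130
r15: T_15,7=7×49329280+63436373=408741333; T_15,8=8×20912320+49329280=216627840; T_15,9=9×5135130+20912320=67128490
Read S(15,7) = 408741333, S(15,8) = 216627840, S(15,9) = 67128490.

408741333, 216627840, 67128490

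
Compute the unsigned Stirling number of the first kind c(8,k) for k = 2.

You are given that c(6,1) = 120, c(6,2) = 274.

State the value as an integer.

row 7: T[7][1]=6·120+0=720  T[7][2]=6·274+120=1764
row 8: T[8][2]=7·1764+720=13068
Read c(8,2) = 13068.

13068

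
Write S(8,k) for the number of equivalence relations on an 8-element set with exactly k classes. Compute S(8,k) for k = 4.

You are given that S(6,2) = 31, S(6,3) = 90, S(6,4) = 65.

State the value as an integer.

1701

i=7: T(7,3)=31+3·90=301 | T(7,4)=90+4·65=350
i=8: T(8,4)=301+4·350=1701
Read S(8,4) = 1701.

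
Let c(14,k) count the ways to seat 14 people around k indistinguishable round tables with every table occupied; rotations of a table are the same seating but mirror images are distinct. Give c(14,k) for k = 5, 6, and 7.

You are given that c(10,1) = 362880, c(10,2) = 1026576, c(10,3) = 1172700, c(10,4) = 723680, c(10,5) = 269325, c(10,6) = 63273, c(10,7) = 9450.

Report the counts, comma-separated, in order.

9957703756, 3336118786, 790943153

i=11: T(11,2)=362880+10·1026576=10628640 | T(11,3)=1026576+10·1172700=12753576 | T(11,4)=1172700+10·723680=8409500 | T(11,5)=723680+10·269325=3416930 | T(11,6)=269325+10·63273=902055 | T(11,7)=63273+10·9450=157773
i=12: T(12,3)=10628640+11·12753576=150917976 | T(12,4)=12753576+11·8409500=105258076 | T(12,5)=8409500+11·3416930=45995730 | T(12,6)=3416930+11·902055=13339535 | T(12,7)=902055+11·157773=2637558
i=13: T(13,4)=150917976+12·105258076=1414014888 | T(13,5)=105258076+12·45995730=657206836 | T(13,6)=45995730+12·13339535=206070150 | T(13,7)=13339535+12·2637558=44990231
i=14: T(14,5)=1414014888+13·657206836=9957703756 | T(14,6)=657206836+13·206070150=3336118786 | T(14,7)=206070150+13·44990231=790943153
Read c(14,5) = 9957703756, c(14,6) = 3336118786, c(14,7) = 790943153.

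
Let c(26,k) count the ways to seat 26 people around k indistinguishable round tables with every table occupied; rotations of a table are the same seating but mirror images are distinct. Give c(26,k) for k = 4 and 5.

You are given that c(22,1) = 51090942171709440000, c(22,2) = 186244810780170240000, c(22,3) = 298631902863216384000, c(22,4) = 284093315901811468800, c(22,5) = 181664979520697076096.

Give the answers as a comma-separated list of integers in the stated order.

row 23: T[23][1]=22·51090942171709440000+0=1124000727777607680000  T[23][2]=22·186244810780170240000+51090942171709440000=4148476779335454720000  T[23][3]=22·298631902863216384000+186244810780170240000=6756146673770930688000  T[23][4]=22·284093315901811468800+298631902863216384000=6548684852703068697600  T[23][5]=22·181664979520697076096+284093315901811468800=4280722865357147142912
row 24: T[24][2]=23·4148476779335454720000+1124000727777607680000=96538966652493066240000  T[24][3]=23·6756146673770930688000+4148476779335454720000=159539850276066860544000  T[24][4]=23·6548684852703068697600+6756146673770930688000=157375898285941510732800  T[24][5]=23·4280722865357147142912+6548684852703068697600=105005310755917452984576
row 25: T[25][3]=24·159539850276066860544000+96538966652493066240000=3925495373278097719296000  T[25][4]=24·157375898285941510732800+159539850276066860544000=3936561409138663118131200  T[25][5]=24·105005310755917452984576+157375898285941510732800=2677503356427960382362624
row 26: T[26][4]=25·3936561409138663118131200+3925495373278097719296000=102339530601744675672576000  T[26][5]=25·2677503356427960382362624+3936561409138663118131200=70874145319837672677196800
Read c(26,4) = 102339530601744675672576000, c(26,5) = 70874145319837672677196800.

102339530601744675672576000, 70874145319837672677196800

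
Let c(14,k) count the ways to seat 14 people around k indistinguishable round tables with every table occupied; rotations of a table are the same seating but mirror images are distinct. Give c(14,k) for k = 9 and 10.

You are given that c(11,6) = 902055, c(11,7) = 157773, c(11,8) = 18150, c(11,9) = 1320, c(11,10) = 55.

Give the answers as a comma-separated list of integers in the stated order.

r12: T_12,7=11×157773+902055=2637558; T_12,8=11×18150+157773=357423; T_12,9=11×1320+18150=32670; T_12,10=11×55+1320=1925
r13: T_13,8=12×357423+2637558=6926634; T_13,9=12×32670+357423=749463; T_13,10=12×1925+32670=55770
r14: T_14,9=13×749463+6926634=16669653; T_14,10=13×55770+749463=1474473
Read c(14,9) = 16669653, c(14,10) = 1474473.

16669653, 1474473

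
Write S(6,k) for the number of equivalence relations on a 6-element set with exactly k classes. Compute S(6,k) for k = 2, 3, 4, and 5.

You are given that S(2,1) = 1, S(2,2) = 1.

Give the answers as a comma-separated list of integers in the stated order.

r3: T_3,1=1×1+0=1; T_3,2=2×1+1=3; T_3,3=3×0+1=1
r4: T_4,1=1×1+0=1; T_4,2=2×3+1=7; T_4,3=3×1+3=6; T_4,4=4×0+1=1
r5: T_5,1=1×1+0=1; T_5,2=2×7+1=15; T_5,3=3×6+7=25; T_5,4=4×1+6=10; T_5,5=5×0+1=1
r6: T_6,2=2×15+1=31; T_6,3=3×25+15=90; T_6,4=4×10+25=65; T_6,5=5×1+10=15
Read S(6,2) = 31, S(6,3) = 90, S(6,4) = 65, S(6,5) = 15.

31, 90, 65, 15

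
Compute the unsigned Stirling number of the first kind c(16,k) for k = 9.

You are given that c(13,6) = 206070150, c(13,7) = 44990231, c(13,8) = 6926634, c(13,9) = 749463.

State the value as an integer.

i=14: T(14,7)=206070150+13·44990231=790943153 | T(14,8)=44990231+13·6926634=135036473 | T(14,9)=6926634+13·749463=16669653
i=15: T(15,8)=790943153+14·135036473=2681453775 | T(15,9)=135036473+14·16669653=368411615
i=16: T(16,9)=2681453775+15·368411615=8207628000
Read c(16,9) = 8207628000.

8207628000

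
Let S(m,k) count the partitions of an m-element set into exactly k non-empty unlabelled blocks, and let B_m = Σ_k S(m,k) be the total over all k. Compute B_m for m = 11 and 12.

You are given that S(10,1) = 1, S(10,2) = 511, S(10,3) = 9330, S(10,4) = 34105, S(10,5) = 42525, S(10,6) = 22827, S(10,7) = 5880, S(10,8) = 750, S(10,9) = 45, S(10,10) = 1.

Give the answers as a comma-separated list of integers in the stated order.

678570, 4213597

row 11: T[11][1]=1·1+0=1  T[11][2]=2·511+1=1023  T[11][3]=3·9330+511=28501  T[11][4]=4·34105+9330=145750  T[11][5]=5·42525+34105=246730  T[11][6]=6·22827+42525=179487  T[11][7]=7·5880+22827=63987  T[11][8]=8·750+5880=11880  T[11][9]=9·45+750=1155  T[11][10]=10·1+45=55  T[11][11]=11·0+1=1
row 12: T[12][1]=1·1+0=1  T[12][2]=2·1023+1=2047  T[12][3]=3·28501+1023=86526  T[12][4]=4·145750+28501=611501  T[12][5]=5·246730+145750=1379400  T[12][6]=6·179487+246730=1323652  T[12][7]=7·63987+179487=627396  T[12][8]=8·11880+63987=159027  T[12][9]=9·1155+11880=22275  T[12][10]=10·55+1155=1705  T[12][11]=11·1+55=66  T[12][12]=12·0+1=1
B_11 = ΣS(11,k) = 1+1023+28501+145750+246730+179487+63987+11880+1155+55+1 = 678570
B_12 = ΣS(12,k) = 1+2047+86526+611501+1379400+1323652+627396+159027+22275+1705+66+1 = 4213597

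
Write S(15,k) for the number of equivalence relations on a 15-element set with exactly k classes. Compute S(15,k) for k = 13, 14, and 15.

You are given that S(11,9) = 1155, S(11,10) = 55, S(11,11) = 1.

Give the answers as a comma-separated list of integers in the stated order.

4550, 105, 1

row 12: T[12][10]=10·55+1155=1705  T[12][11]=11·1+55=66  T[12][12]=12·0+1=1
row 13: T[13][11]=11·66+1705=2431  T[13][12]=12·1+66=78  T[13][13]=13·0+1=1
row 14: T[14][12]=12·78+2431=3367  T[14][13]=13·1+78=91  T[14][14]=14·0+1=1
row 15: T[15][13]=13·91+3367=4550  T[15][14]=14·1+91=105  T[15][15]=15·0+1=1
Read S(15,13) = 4550, S(15,14) = 105, S(15,15) = 1.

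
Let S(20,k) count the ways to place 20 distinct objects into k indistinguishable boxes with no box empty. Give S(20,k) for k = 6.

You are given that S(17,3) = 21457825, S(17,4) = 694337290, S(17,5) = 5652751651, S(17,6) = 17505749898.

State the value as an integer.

row 18: T[18][4]=4·694337290+21457825=2798806985  T[18][5]=5·5652751651+694337290=28958095545  T[18][6]=6·17505749898+5652751651=110687251039
row 19: T[19][5]=5·28958095545+2798806985=147589284710  T[19][6]=6·110687251039+28958095545=693081601779
row 20: T[20][6]=6·693081601779+147589284710=4306078895384
Read S(20,6) = 4306078895384.

4306078895384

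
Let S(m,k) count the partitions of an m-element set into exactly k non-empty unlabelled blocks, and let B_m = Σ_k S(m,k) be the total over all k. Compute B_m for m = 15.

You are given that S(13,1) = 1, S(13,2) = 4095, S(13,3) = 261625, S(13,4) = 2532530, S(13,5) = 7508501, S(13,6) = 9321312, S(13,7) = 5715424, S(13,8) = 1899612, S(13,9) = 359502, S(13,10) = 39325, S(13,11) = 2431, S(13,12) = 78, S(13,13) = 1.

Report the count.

1382958545

i=14: T(14,1)=0+1·1=1 | T(14,2)=1+2·4095=8191 | T(14,3)=4095+3·261625=788970 | T(14,4)=261625+4·2532530=10391745 | T(14,5)=2532530+5·7508501=40075035 | T(14,6)=7508501+6·9321312=63436373 | T(14,7)=9321312+7·5715424=49329280 | T(14,8)=5715424+8·1899612=20912320 | T(14,9)=1899612+9·359502=5135130 | T(14,10)=359502+10·39325=752752 | T(14,11)=39325+11·2431=66066 | T(14,12)=2431+12·78=3367 | T(14,13)=78+13·1=91 | T(14,14)=1+14·0=1
i=15: T(15,1)=0+1·1=1 | T(15,2)=1+2·8191=16383 | T(15,3)=8191+3·788970=2375101 | T(15,4)=788970+4·10391745=42355950 | T(15,5)=10391745+5·40075035=210766920 | T(15,6)=40075035+6·63436373=420693273 | T(15,7)=63436373+7·49329280=408741333 | T(15,8)=49329280+8·20912320=216627840 | T(15,9)=20912320+9·5135130=67128490 | T(15,10)=5135130+10·752752=12662650 | T(15,11)=752752+11·66066=1479478 | T(15,12)=66066+12·3367=106470 | T(15,13)=3367+13·91=4550 | T(15,14)=91+14·1=105 | T(15,15)=1+15·0=1
B_15 = ΣS(15,k) = 1+16383+2375101+42355950+210766920+420693273+408741333+216627840+67128490+12662650+1479478+106470+4550+105+1 = 1382958545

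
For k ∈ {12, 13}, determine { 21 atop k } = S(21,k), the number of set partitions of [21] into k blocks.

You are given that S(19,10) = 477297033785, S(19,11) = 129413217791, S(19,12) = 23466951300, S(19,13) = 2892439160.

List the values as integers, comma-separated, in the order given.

r20: T_20,11=11×129413217791+477297033785=1900842429486; T_20,12=12×23466951300+129413217791=411016633391; T_20,13=13×2892439160+23466951300=61068660380
r21: T_21,12=12×411016633391+1900842429486=6833042030178; T_21,13=13×61068660380+411016633391=1204909218331
Read S(21,12) = 6833042030178, S(21,13) = 1204909218331.

6833042030178, 1204909218331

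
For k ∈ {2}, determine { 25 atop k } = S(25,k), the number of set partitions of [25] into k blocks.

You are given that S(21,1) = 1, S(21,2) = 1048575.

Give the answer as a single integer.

16777215

[22] T[22,1]:1*1+0=1 · T[22,2]:2*1048575+1=2097151
[23] T[23,1]:1*1+0=1 · T[23,2]:2*2097151+1=4194303
[24] T[24,1]:1*1+0=1 · T[24,2]:2*4194303+1=8388607
[25] T[25,2]:2*8388607+1=16777215
Read S(25,2) = 16777215.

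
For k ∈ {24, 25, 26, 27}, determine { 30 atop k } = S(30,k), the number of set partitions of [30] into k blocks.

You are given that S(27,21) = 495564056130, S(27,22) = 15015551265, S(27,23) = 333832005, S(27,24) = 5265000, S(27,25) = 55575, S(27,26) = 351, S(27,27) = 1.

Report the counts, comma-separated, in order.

2157580085700, 49402080000, 843303006, 10359090

r28: T_28,22=22×15015551265+495564056130=825906183960; T_28,23=23×333832005+15015551265=22693687380; T_28,24=24×5265000+333832005=460192005; T_28,25=25×55575+5265000=6654375; T_28,26=26×351+55575=64701; T_28,27=27×1+351=378
r29: T_29,23=23×22693687380+825906183960=1347860993700; T_29,24=24×460192005+22693687380=33738295500; T_29,25=25×6654375+460192005=626551380; T_29,26=26×64701+6654375=8336601; T_29,27=27×378+64701=74907
r30: T_30,24=24×33738295500+1347860993700=2157580085700; T_30,25=25×626551380+33738295500=49402080000; T_30,26=26×8336601+626551380=843303006; T_30,27=27×74907+8336601=10359090
Read S(30,24) = 2157580085700, S(30,25) = 49402080000, S(30,26) = 843303006, S(30,27) = 10359090.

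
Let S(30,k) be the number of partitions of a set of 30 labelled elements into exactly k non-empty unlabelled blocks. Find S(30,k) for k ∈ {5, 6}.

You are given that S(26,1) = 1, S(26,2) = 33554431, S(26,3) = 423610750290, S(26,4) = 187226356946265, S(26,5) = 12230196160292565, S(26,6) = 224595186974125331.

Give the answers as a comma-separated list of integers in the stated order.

row 27: T[27][2]=2·33554431+1=67108863  T[27][3]=3·423610750290+33554431=1270865805301  T[27][4]=4·187226356946265+423610750290=749329038535350  T[27][5]=5·12230196160292565+187226356946265=61338207158409090  T[27][6]=6·224595186974125331+12230196160292565=1359801318005044551
row 28: T[28][3]=3·1270865805301+67108863=3812664524766  T[28][4]=4·749329038535350+1270865805301=2998587019946701  T[28][5]=5·61338207158409090+749329038535350=307440364830580800  T[28][6]=6·1359801318005044551+61338207158409090=8220146115188676396
row 29: T[29][4]=4·2998587019946701+3812664524766=11998160744311570  T[29][5]=5·307440364830580800+2998587019946701=1540200411172850701  T[29][6]=6·8220146115188676396+307440364830580800=49628317055962639176
row 30: T[30][5]=5·1540200411172850701+11998160744311570=7713000216608565075  T[30][6]=6·49628317055962639176+1540200411172850701=299310102746948685757
Read S(30,5) = 7713000216608565075, S(30,6) = 299310102746948685757.

7713000216608565075, 299310102746948685757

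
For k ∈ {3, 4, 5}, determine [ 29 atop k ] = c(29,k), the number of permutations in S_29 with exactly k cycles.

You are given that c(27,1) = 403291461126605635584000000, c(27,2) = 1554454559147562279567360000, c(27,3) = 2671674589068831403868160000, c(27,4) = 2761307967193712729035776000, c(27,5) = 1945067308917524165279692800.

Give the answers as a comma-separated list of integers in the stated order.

row 28: T[28][2]=27·1554454559147562279567360000+403291461126605635584000000=42373564558110787183902720000  T[28][3]=27·2671674589068831403868160000+1554454559147562279567360000=73689668464006010184007680000  T[28][4]=27·2761307967193712729035776000+2671674589068831403868160000=77226989703299075087834112000  T[28][5]=27·1945067308917524165279692800+2761307967193712729035776000=55278125307966865191587481600
row 29: T[29][3]=28·73689668464006010184007680000+42373564558110787183902720000=2105684281550279072336117760000  T[29][4]=28·77226989703299075087834112000+73689668464006010184007680000=2236045380156380112643362816000  T[29][5]=28·55278125307966865191587481600+77226989703299075087834112000=1625014498326371300452283596800
Read c(29,3) = 2105684281550279072336117760000, c(29,4) = 2236045380156380112643362816000, c(29,5) = 1625014498326371300452283596800.

2105684281550279072336117760000, 2236045380156380112643362816000, 1625014498326371300452283596800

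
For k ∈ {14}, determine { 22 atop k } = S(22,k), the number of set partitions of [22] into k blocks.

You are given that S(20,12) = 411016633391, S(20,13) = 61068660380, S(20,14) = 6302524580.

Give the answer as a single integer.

[21] T[21,13]:13*61068660380+411016633391=1204909218331 · T[21,14]:14*6302524580+61068660380=149304004500
[22] T[22,14]:14*149304004500+1204909218331=3295165281331
Read S(22,14) = 3295165281331.

3295165281331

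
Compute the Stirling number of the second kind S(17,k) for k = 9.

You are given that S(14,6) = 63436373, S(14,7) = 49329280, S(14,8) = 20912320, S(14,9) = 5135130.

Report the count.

9528822303

[15] T[15,7]:7*49329280+63436373=408741333 · T[15,8]:8*20912320+49329280=216627840 · T[15,9]:9*5135130+20912320=67128490
[16] T[16,8]:8*216627840+408741333=2141764053 · T[16,9]:9*67128490+216627840=820784250
[17] T[17,9]:9*820784250+2141764053=9528822303
Read S(17,9) = 9528822303.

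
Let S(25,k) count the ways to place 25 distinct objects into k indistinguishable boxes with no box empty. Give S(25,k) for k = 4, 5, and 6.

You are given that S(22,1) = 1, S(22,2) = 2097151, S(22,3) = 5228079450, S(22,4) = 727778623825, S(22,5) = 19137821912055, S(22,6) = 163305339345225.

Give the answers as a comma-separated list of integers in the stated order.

r23: T_23,2=2×2097151+1=4194303; T_23,3=3×5228079450+2097151=15686335501; T_23,4=4×727778623825+5228079450=2916342574750; T_23,5=5×19137821912055+727778623825=96416888184100; T_23,6=6×163305339345225+19137821912055=998969857983405
r24: T_24,3=3×15686335501+4194303=47063200806; T_24,4=4×2916342574750+15686335501=11681056634501; T_24,5=5×96416888184100+2916342574750=485000783495250; T_24,6=6×998969857983405+96416888184100=6090236036084530
r25: T_25,4=4×11681056634501+47063200806=46771289738810; T_25,5=5×485000783495250+11681056634501=2436684974110751; T_25,6=6×6090236036084530+485000783495250=37026417000002430
Read S(25,4) = 46771289738810, S(25,5) = 2436684974110751, S(25,6) = 37026417000002430.

46771289738810, 2436684974110751, 37026417000002430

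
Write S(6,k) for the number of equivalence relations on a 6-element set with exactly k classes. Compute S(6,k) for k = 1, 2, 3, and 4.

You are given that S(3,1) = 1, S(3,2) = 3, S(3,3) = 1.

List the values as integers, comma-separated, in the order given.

i=4: T(4,1)=0+1·1=1 | T(4,2)=1+2·3=7 | T(4,3)=3+3·1=6 | T(4,4)=1+4·0=1
i=5: T(5,1)=0+1·1=1 | T(5,2)=1+2·7=15 | T(5,3)=7+3·6=25 | T(5,4)=6+4·1=10
i=6: T(6,1)=0+1·1=1 | T(6,2)=1+2·15=31 | T(6,3)=15+3·25=90 | T(6,4)=25+4·10=65
Read S(6,1) = 1, S(6,2) = 31, S(6,3) = 90, S(6,4) = 65.

1, 31, 90, 65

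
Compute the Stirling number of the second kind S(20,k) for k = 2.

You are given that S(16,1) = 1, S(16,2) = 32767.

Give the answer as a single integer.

524287

row 17: T[17][1]=1·1+0=1  T[17][2]=2·32767+1=65535
row 18: T[18][1]=1·1+0=1  T[18][2]=2·65535+1=131071
row 19: T[19][1]=1·1+0=1  T[19][2]=2·131071+1=262143
row 20: T[20][2]=2·262143+1=524287
Read S(20,2) = 524287.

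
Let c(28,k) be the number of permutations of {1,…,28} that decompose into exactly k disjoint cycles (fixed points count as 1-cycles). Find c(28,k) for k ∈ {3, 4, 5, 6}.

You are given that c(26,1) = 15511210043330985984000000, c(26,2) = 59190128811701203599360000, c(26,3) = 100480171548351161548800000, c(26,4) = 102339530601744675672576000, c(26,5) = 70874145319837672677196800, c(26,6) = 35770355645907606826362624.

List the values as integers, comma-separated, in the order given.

73689668464006010184007680000, 77226989703299075087834112000, 55278125307966865191587481600, 28969458895980281319670568448

i=27: T(27,2)=15511210043330985984000000+26·59190128811701203599360000=1554454559147562279567360000 | T(27,3)=59190128811701203599360000+26·100480171548351161548800000=2671674589068831403868160000 | T(27,4)=100480171548351161548800000+26·102339530601744675672576000=2761307967193712729035776000 | T(27,5)=102339530601744675672576000+26·70874145319837672677196800=1945067308917524165279692800 | T(27,6)=70874145319837672677196800+26·35770355645907606826362624=1000903392113435450162625024
i=28: T(28,3)=1554454559147562279567360000+27·2671674589068831403868160000=73689668464006010184007680000 | T(28,4)=2671674589068831403868160000+27·2761307967193712729035776000=77226989703299075087834112000 | T(28,5)=2761307967193712729035776000+27·1945067308917524165279692800=55278125307966865191587481600 | T(28,6)=1945067308917524165279692800+27·1000903392113435450162625024=28969458895980281319670568448
Read c(28,3) = 73689668464006010184007680000, c(28,4) = 77226989703299075087834112000, c(28,5) = 55278125307966865191587481600, c(28,6) = 28969458895980281319670568448.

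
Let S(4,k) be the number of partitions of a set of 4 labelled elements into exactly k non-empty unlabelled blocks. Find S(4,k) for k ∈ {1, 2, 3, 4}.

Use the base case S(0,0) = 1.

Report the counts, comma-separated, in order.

1, 7, 6, 1

r1: T_1,1=1×0+1=1
r2: T_2,1=1×1+0=1; T_2,2=2×0+1=1
r3: T_3,1=1×1+0=1; T_3,2=2×1+1=3; T_3,3=3×0+1=1
r4: T_4,1=1×1+0=1; T_4,2=2×3+1=7; T_4,3=3×1+3=6; T_4,4=4×0+1=1
Read S(4,1) = 1, S(4,2) = 7, S(4,3) = 6, S(4,4) = 1.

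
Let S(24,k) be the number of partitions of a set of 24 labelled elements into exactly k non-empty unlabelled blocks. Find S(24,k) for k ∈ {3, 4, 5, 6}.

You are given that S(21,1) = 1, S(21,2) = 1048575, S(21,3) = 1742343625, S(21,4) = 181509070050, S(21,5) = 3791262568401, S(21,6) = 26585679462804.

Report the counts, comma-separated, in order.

47063200806, 11681056634501, 485000783495250, 6090236036084530

@22  (22,1):1·1+0→1, (22,2):1048575·2+1→2097151, (22,3):1742343625·3+1048575→5228079450, (22,4):181509070050·4+1742343625→727778623825, (22,5):3791262568401·5+181509070050→19137821912055, (22,6):26585679462804·6+3791262568401→163305339345225
@23  (23,2):2097151·2+1→4194303, (23,3):5228079450·3+2097151→15686335501, (23,4):727778623825·4+5228079450→2916342574750, (23,5):19137821912055·5+727778623825→96416888184100, (23,6):163305339345225·6+19137821912055→998969857983405
@24  (24,3):15686335501·3+4194303→47063200806, (24,4):2916342574750·4+15686335501→11681056634501, (24,5):96416888184100·5+2916342574750→485000783495250, (24,6):998969857983405·6+96416888184100→6090236036084530
Read S(24,3) = 47063200806, S(24,4) = 11681056634501, S(24,5) = 485000783495250, S(24,6) = 6090236036084530.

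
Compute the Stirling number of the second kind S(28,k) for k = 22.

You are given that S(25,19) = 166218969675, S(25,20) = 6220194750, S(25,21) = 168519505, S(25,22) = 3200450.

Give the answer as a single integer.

[26] T[26,20]:20*6220194750+166218969675=290622864675 · T[26,21]:21*168519505+6220194750=9759104355 · T[26,22]:22*3200450+168519505=238929405
[27] T[27,21]:21*9759104355+290622864675=495564056130 · T[27,22]:22*238929405+9759104355=15015551265
[28] T[28,22]:22*15015551265+495564056130=825906183960
Read S(28,22) = 825906183960.

825906183960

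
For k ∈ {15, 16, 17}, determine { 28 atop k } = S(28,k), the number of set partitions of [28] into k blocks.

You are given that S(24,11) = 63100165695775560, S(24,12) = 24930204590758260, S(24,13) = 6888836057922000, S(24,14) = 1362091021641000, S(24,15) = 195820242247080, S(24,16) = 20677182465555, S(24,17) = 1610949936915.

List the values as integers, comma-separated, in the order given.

i=25: T(25,12)=63100165695775560+12·24930204590758260=362262620784874680 | T(25,13)=24930204590758260+13·6888836057922000=114485073343744260 | T(25,14)=6888836057922000+14·1362091021641000=25958110360896000 | T(25,15)=1362091021641000+15·195820242247080=4299394655347200 | T(25,16)=195820242247080+16·20677182465555=526655161695960 | T(25,17)=20677182465555+17·1610949936915=48063331393110
i=26: T(26,13)=362262620784874680+13·114485073343744260=1850568574253550060 | T(26,14)=114485073343744260+14·25958110360896000=477898618396288260 | T(26,15)=25958110360896000+15·4299394655347200=90449030191104000 | T(26,16)=4299394655347200+16·526655161695960=12725877242482560 | T(26,17)=526655161695960+17·48063331393110=1343731795378830
i=27: T(27,14)=1850568574253550060+14·477898618396288260=8541149231801585700 | T(27,15)=477898618396288260+15·90449030191104000=1834634071262848260 | T(27,16)=90449030191104000+16·12725877242482560=294063066070824960 | T(27,17)=12725877242482560+17·1343731795378830=35569317763922670
i=28: T(28,15)=8541149231801585700+15·1834634071262848260=36060660300744309600 | T(28,16)=1834634071262848260+16·294063066070824960=6539643128396047620 | T(28,17)=294063066070824960+17·35569317763922670=898741468057510350
Read S(28,15) = 36060660300744309600, S(28,16) = 6539643128396047620, S(28,17) = 898741468057510350.

36060660300744309600, 6539643128396047620, 898741468057510350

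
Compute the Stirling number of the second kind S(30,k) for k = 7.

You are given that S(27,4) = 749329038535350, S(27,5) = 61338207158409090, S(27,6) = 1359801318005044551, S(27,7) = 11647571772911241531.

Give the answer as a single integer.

[28] T[28,5]:5*61338207158409090+749329038535350=307440364830580800 · T[28,6]:6*1359801318005044551+61338207158409090=8220146115188676396 · T[28,7]:7*11647571772911241531+1359801318005044551=82892803728383735268
[29] T[29,6]:6*8220146115188676396+307440364830580800=49628317055962639176 · T[29,7]:7*82892803728383735268+8220146115188676396=588469772213874823272
[30] T[30,7]:7*588469772213874823272+49628317055962639176=4168916722553086402080
Read S(30,7) = 4168916722553086402080.

4168916722553086402080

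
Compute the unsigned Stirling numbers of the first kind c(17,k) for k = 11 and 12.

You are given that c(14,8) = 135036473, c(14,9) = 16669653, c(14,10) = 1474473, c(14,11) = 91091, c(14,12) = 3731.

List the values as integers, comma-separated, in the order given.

r15: T_15,9=14×16669653+135036473=368411615; T_15,10=14×1474473+16669653=37312275; T_15,11=14×91091+1474473=2749747; T_15,12=14×3731+91091=143325
r16: T_16,10=15×37312275+368411615=928095740; T_16,11=15×2749747+37312275=78558480; T_16,12=15×143325+2749747=4899622
r17: T_17,11=16×78558480+928095740=2185031420; T_17,12=16×4899622+78558480=156952432
Read c(17,11) = 2185031420, c(17,12) = 156952432.

2185031420, 156952432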